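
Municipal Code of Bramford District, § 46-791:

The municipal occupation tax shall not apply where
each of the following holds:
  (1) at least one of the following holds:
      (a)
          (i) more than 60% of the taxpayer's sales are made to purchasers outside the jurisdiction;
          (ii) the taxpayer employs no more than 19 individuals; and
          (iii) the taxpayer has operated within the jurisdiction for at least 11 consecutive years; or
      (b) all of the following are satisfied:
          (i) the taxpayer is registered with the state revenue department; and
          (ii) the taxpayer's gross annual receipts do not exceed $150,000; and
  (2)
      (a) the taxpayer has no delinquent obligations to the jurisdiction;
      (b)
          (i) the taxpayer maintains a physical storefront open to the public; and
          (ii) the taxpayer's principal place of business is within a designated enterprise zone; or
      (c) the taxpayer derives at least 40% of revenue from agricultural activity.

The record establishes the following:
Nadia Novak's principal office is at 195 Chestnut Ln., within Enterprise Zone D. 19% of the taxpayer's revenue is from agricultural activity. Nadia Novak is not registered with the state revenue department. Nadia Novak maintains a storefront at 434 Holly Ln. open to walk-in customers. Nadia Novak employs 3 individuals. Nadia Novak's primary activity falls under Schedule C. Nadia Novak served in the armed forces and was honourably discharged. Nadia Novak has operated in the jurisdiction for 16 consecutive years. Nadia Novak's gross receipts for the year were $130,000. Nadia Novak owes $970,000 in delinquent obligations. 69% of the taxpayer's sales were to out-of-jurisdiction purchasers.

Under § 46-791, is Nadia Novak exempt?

Yes — exempt.

(i) >60% out-of-jur. sales — met.
(ii) ≤ 19 employees — holds.
(iii) ≥ 11 yrs in jurisdiction — met.
(a): T AND T AND T → true.
(i) state-registered — fails.
(ii) receipts ≤ $150,000 — holds.
(b): F AND T → false.
So (1) is satisfied (T OR F).
(a) no delinquency — not satisfied.
(i) has storefront — met.
(ii) in enterprise zone — met.
(b): T AND T → true.
(c) ≥40% agricultural — not satisfied.
So (2) is satisfied (F OR T OR F).
Overall = T AND T = true.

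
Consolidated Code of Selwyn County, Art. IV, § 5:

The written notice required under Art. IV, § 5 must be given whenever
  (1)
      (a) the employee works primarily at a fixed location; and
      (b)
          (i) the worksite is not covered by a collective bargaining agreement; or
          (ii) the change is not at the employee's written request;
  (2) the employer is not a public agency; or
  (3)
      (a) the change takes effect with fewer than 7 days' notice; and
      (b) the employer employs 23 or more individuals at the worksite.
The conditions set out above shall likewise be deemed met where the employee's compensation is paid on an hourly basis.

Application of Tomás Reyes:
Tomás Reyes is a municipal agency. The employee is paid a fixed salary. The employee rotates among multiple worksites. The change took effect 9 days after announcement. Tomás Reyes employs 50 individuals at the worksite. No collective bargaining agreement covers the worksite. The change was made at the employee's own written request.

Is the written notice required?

(a) fixed location — fails.
(i) no CBA — holds.
(ii) not employee-requested — not met.
(b): T OR F → true.
So (1) is not satisfied (F AND T).
(2) not (public agency) — not met.
(a) < 7 days' notice — not satisfied.
(b) ≥ 23 at site — met.
So (3) is not satisfied (F AND T).
So Overall is not satisfied (F OR F OR F).
Exception (hourly-paid) — not satisfied.
Result: main false OR exception false → false.

No — not required.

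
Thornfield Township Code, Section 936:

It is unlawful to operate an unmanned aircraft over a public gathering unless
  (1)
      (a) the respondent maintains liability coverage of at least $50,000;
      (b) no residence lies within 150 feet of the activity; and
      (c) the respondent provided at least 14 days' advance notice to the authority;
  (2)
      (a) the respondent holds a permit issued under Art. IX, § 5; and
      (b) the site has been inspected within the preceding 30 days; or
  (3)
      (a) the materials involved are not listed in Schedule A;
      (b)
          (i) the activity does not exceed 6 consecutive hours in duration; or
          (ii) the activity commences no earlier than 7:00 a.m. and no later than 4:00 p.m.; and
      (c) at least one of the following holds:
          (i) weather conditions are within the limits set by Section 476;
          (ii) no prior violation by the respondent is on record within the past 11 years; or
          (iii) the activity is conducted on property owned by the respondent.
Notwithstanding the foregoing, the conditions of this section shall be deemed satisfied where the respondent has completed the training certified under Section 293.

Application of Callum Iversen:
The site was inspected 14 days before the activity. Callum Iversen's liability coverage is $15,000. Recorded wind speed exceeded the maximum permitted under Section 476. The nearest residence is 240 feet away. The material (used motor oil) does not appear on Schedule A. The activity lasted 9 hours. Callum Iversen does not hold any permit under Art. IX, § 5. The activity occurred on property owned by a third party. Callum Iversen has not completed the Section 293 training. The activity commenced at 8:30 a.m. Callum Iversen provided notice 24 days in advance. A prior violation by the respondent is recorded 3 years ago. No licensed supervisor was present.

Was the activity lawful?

(a) coverage ≥ $50,000 — not satisfied.
(b) no residence in 150 ft — satisfied.
(c) ≥14 days' notice — met.
(1) = F AND T AND T = false.
(a) holds permit — not met.
(b) site inspected — satisfied.
So (2) is not satisfied (F AND T).
(a) not (Schedule A material) — holds.
(i) ≤ 6 hrs duration — fails.
(ii) start within hours — satisfied.
(b) = F OR T = true.
(i) weather ok — not satisfied.
(ii) no prior violation — fails.
(iii) own property — not met.
(c) = F OR F OR F = false.
(3) = T AND T AND F = false.
Overall = F OR F OR F = false.
Exception (training certified) — not satisfied.
Result: main false OR exception false → false.

No — unlawful.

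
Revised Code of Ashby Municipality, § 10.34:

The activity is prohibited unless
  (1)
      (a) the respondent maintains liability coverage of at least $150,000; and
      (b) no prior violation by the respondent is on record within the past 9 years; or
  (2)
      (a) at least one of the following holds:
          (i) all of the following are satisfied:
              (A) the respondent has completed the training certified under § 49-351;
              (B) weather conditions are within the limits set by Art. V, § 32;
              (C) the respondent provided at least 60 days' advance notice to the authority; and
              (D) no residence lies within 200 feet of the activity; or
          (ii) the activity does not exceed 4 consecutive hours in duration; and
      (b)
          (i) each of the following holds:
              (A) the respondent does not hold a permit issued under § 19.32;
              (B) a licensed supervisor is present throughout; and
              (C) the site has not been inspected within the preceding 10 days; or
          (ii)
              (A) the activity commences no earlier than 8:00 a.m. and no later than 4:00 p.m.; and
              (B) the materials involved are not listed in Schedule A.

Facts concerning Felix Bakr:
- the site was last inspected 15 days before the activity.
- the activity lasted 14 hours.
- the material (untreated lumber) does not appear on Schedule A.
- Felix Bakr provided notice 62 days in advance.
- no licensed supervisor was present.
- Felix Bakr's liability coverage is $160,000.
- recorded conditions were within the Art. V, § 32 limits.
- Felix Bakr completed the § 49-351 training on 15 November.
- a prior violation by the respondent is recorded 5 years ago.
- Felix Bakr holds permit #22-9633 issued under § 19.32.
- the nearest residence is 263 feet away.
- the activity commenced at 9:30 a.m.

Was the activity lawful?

(a) coverage ≥ $150,000 — satisfied.
(b) no prior violation — not satisfied.
(1): T AND F → false.
(A) training certified — met.
(B) weather ok — met.
(C) ≥60 days' notice — satisfied.
(D) no residence in 200 ft — holds.
(i): T AND T AND T AND T → true.
(ii) ≤ 4 hrs duration — fails.
So (a) is satisfied (T OR F).
(A) not (holds permit) — fails.
(B) supervisor present — not met.
(C) not (site inspected) — satisfied.
(i): F AND F AND T → false.
(A) start within hours — met.
(B) not (Schedule A material) — satisfied.
(ii) = T AND T = true.
(b) = F OR T = true.
So (2) is satisfied (T AND T).
Overall = F OR T = true.

Yes — lawful.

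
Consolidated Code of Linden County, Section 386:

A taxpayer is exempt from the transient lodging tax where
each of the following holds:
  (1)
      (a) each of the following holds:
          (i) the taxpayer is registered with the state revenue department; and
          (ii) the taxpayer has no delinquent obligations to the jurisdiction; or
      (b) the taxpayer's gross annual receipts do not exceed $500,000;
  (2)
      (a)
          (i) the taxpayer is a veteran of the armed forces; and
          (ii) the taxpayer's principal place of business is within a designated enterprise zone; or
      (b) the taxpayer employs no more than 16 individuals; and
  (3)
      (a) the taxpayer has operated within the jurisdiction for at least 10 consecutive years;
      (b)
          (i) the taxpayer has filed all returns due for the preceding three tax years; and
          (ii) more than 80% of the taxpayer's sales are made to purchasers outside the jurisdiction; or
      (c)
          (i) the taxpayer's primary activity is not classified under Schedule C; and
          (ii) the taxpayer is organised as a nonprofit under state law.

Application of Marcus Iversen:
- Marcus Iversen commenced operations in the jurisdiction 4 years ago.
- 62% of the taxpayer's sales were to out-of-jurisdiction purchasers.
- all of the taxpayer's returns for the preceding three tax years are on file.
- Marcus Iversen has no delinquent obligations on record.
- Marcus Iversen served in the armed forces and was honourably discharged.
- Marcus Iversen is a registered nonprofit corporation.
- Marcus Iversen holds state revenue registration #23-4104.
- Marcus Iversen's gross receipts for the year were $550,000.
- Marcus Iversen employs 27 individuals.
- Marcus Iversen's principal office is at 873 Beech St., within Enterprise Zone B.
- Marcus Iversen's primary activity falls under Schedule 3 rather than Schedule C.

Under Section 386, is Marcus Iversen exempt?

(i) state-registered — satisfied.
(ii) no delinquency — holds.
So (a) is satisfied (T AND T).
(b) receipts ≤ $500,000 — not met.
So (1) is satisfied (T OR F).
(i) veteran — holds.
(ii) in enterprise zone — satisfied.
(a): T AND T → true.
(b) ≤ 16 employees — fails.
(2) = T OR F = true.
(a) ≥ 10 yrs in jurisdiction — fails.
(i) returns current — holds.
(ii) >80% out-of-jur. sales — fails.
(b) = T AND F = false.
(i) not (Schedule C activity) — holds.
(ii) nonprofit — met.
(c): T AND T → true.
(3) = F OR F OR T = true.
So Overall is satisfied (T AND T AND T).

Yes — exempt.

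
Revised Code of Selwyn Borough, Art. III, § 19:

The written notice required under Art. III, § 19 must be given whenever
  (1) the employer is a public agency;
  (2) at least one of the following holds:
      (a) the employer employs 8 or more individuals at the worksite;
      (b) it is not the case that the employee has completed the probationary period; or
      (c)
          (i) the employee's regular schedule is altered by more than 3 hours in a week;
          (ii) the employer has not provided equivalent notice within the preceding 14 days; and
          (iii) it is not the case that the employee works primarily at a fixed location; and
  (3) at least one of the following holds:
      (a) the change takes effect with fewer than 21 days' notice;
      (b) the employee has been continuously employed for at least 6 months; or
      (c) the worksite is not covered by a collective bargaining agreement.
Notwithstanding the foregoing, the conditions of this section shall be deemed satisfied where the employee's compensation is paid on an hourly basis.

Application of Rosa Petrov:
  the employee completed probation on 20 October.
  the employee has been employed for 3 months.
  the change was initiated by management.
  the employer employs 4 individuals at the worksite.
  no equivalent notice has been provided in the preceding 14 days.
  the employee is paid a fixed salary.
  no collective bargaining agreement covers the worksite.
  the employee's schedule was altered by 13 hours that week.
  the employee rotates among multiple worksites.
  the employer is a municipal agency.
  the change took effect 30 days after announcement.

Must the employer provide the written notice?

Yes — required.

(1) public agency — met.
(a) ≥ 8 at site — fails.
(b) not (past probation) — not met.
(i) schedule shift > 3h — met.
(ii) no recent notice — met.
(iii) not (fixed location) — met.
(c): T AND T AND T → true.
(2) = F OR F OR T = true.
(a) < 21 days' notice — not met.
(b) tenure ≥ 6 mo. — not satisfied.
(c) no CBA — met.
(3) = F OR F OR T = true.
So Overall is satisfied (T AND T AND T).
Exception (hourly-paid) — not satisfied.
Result: main true OR exception false → true.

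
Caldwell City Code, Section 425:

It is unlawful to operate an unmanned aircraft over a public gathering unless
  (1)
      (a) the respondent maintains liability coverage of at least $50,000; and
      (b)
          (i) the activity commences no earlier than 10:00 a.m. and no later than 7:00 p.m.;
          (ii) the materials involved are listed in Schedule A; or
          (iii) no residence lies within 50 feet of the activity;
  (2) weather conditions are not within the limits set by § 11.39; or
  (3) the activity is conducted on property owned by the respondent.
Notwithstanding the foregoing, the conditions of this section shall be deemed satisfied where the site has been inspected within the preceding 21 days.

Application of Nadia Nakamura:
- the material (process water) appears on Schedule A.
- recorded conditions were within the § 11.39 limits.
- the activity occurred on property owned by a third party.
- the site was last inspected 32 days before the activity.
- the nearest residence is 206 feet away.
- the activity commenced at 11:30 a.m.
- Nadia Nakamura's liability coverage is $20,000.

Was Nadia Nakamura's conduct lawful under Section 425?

No — unlawful.

(a) coverage ≥ $50,000 — fails.
(i) start within hours — met.
(ii) Schedule A material — holds.
(iii) no residence in 50 ft — met.
So (b) is satisfied (T OR T OR T).
(1): F AND T → false.
(2) not (weather ok) — fails.
(3) own property — fails.
Overall = F OR F OR F = false.
Exception (site inspected) — not satisfied.
Result: main false OR exception false → false.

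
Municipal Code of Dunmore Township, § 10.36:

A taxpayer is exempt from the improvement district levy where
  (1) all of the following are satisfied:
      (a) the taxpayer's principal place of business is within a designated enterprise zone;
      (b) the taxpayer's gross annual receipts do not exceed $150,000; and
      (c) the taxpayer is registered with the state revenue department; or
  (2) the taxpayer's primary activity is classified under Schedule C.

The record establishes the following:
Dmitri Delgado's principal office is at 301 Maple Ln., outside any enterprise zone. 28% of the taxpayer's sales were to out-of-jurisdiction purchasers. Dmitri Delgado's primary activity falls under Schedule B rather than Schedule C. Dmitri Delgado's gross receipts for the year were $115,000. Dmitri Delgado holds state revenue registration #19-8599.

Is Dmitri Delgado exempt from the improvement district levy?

No — not exempt.

(a) in enterprise zone — not satisfied.
(b) receipts ≤ $150,000 — satisfied.
(c) state-registered — satisfied.
(1): F AND T AND T → false.
(2) Schedule C activity — fails.
Overall: F OR F → false.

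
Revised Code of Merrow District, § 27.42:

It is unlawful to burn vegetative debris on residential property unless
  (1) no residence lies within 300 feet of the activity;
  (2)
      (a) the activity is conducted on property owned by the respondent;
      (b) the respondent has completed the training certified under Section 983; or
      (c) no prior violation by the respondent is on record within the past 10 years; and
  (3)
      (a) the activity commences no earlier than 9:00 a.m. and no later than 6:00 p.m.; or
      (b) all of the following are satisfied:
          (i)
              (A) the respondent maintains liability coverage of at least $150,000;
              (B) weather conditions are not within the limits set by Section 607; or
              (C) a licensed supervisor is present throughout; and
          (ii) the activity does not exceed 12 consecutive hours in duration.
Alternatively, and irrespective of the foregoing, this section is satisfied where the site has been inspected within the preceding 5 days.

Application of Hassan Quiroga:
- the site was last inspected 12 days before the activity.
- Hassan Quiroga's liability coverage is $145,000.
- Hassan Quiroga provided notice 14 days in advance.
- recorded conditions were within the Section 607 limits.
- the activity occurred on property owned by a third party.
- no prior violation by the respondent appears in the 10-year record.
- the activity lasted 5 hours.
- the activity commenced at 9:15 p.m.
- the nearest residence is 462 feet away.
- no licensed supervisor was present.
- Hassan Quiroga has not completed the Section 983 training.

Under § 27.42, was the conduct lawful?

(1) no residence in 300 ft — holds.
(a) own property — fails.
(b) training certified — not met.
(c) no prior violation — met.
So (2) is satisfied (F OR F OR T).
(a) start within hours — not met.
(A) coverage ≥ $150,000 — not met.
(B) not (weather ok) — fails.
(C) supervisor present — fails.
(i): F OR F OR F → false.
(ii) ≤ 12 hrs duration — met.
(b) = F AND T = false.
So (3) is not satisfied (F OR F).
Overall = T AND T AND F = false.
Exception (site inspected) — not satisfied.
Result: main false OR exception false → false.

No — unlawful.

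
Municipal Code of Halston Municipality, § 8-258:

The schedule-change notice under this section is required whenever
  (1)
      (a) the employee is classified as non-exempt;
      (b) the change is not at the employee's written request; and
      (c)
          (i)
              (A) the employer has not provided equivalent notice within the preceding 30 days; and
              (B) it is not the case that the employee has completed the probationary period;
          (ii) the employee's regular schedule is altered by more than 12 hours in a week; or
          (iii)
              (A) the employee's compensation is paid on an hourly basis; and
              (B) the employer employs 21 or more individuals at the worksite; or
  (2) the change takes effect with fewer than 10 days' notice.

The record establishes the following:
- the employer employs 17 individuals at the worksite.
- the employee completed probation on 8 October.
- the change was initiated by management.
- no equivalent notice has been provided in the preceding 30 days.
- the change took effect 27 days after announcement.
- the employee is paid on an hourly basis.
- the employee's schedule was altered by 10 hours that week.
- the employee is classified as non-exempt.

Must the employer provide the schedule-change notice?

(a) non-exempt — satisfied.
(b) not employee-requested — met.
(A) no recent notice — satisfied.
(B) not (past probation) — not met.
So (i) is not satisfied (T AND F).
(ii) schedule shift > 12h — not satisfied.
(A) hourly-paid — holds.
(B) ≥ 21 at site — not met.
So (iii) is not satisfied (T AND F).
(c) = F OR F OR F = false.
(1): T AND T AND F → false.
(2) < 10 days' notice — not met.
Overall: F OR F → false.

No — not required.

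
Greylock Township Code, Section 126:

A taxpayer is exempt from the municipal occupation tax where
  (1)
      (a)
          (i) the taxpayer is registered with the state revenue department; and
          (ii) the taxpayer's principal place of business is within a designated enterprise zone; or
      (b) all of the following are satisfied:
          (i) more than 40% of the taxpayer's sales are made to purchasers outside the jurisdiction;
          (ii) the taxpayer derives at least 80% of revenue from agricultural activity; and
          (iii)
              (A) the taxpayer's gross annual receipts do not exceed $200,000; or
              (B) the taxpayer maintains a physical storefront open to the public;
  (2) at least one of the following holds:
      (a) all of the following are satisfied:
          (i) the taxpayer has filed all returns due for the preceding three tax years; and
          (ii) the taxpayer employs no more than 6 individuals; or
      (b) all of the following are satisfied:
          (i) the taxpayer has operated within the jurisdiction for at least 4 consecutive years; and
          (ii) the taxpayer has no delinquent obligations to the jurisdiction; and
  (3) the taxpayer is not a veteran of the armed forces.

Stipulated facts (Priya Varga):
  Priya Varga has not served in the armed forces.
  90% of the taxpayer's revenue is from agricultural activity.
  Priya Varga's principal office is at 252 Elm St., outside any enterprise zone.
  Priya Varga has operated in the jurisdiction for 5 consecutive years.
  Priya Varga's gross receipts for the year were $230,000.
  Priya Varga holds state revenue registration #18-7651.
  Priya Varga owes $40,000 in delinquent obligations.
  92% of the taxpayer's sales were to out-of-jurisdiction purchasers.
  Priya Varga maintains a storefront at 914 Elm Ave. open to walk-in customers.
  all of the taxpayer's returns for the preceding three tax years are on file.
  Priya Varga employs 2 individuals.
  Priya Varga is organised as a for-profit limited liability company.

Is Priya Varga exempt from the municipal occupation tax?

Yes — exempt.

(i) state-registered — holds.
(ii) in enterprise zone — fails.
So (a) is not satisfied (T AND F).
(i) >40% out-of-jur. sales — satisfied.
(ii) ≥80% agricultural — holds.
(A) receipts ≤ $200,000 — not met.
(B) has storefront — satisfied.
(iii) = F OR T = true.
(b) = T AND T AND T = true.
So (1) is satisfied (F OR T).
(i) returns current — holds.
(ii) ≤ 6 employees — satisfied.
(a): T AND T → true.
(i) ≥ 4 yrs in jurisdiction — holds.
(ii) no delinquency — fails.
(b): T AND F → false.
So (2) is satisfied (T OR F).
(3) not (veteran) — satisfied.
Overall = T AND T AND T = true.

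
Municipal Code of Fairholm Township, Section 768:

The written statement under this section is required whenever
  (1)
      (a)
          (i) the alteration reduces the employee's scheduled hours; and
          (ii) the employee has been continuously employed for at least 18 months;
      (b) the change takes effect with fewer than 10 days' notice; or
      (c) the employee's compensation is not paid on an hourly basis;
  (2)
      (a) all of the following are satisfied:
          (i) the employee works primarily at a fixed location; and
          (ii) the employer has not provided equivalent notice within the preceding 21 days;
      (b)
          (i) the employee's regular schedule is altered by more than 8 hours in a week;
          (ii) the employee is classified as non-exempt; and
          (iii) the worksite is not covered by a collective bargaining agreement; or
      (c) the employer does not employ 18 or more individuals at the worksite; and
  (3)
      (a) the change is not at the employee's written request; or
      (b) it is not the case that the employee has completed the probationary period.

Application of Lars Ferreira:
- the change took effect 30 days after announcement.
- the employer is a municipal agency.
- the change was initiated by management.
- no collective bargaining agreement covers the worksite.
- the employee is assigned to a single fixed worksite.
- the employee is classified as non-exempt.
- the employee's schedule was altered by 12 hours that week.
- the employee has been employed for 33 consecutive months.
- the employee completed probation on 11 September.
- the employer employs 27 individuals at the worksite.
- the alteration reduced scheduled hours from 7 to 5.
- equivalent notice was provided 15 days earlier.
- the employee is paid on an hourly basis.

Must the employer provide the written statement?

(i) hours reduced — satisfied.
(ii) tenure ≥ 18 mo. — holds.
So (a) is satisfied (T AND T).
(b) < 10 days' notice — not met.
(c) not (hourly-paid) — not satisfied.
(1) = T OR F OR F = true.
(i) fixed location — met.
(ii) no recent notice — fails.
(a) = T AND F = false.
(i) schedule shift > 8h — met.
(ii) non-exempt — satisfied.
(iii) no CBA — met.
(b): T AND T AND T → true.
(c) not (≥ 18 at site) — not met.
(2) = F OR T OR F = true.
(a) not employee-requested — holds.
(b) not (past probation) — fails.
So (3) is satisfied (T OR F).
Overall = T AND T AND T = true.

Yes — required.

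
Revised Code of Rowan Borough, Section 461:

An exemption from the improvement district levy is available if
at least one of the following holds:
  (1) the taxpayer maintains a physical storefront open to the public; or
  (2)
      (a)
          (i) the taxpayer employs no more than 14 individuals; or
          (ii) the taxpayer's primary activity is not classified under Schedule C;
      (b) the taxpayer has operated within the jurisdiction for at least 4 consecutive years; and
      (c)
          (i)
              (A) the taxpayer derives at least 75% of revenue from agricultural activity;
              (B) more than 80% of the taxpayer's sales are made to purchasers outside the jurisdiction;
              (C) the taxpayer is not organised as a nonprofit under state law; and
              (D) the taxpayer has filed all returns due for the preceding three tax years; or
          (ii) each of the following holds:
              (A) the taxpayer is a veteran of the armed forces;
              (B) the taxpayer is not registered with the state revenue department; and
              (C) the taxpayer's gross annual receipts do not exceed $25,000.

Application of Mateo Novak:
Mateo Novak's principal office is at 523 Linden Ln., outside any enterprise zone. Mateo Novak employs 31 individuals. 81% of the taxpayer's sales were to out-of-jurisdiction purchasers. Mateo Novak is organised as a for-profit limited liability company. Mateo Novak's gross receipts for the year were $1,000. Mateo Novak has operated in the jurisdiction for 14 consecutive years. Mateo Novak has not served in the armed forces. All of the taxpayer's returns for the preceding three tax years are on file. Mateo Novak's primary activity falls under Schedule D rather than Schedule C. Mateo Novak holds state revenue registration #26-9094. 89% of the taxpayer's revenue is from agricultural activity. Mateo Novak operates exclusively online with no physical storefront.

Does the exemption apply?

(1) has storefront — not met.
(i) ≤ 14 employees — fails.
(ii) not (Schedule C activity) — holds.
(a): F OR T → true.
(b) ≥ 4 yrs in jurisdiction — satisfied.
(A) ≥75% agricultural — holds.
(B) >80% out-of-jur. sales — met.
(C) not (nonprofit) — holds.
(D) returns current — holds.
So (i) is satisfied (T AND T AND T AND T).
(A) veteran — not met.
(B) not (state-registered) — not satisfied.
(C) receipts ≤ $25,000 — holds.
(ii): F AND F AND T → false.
(c): T OR F → true.
So (2) is satisfied (T AND T AND T).
Overall = F OR T = true.

Yes — exempt.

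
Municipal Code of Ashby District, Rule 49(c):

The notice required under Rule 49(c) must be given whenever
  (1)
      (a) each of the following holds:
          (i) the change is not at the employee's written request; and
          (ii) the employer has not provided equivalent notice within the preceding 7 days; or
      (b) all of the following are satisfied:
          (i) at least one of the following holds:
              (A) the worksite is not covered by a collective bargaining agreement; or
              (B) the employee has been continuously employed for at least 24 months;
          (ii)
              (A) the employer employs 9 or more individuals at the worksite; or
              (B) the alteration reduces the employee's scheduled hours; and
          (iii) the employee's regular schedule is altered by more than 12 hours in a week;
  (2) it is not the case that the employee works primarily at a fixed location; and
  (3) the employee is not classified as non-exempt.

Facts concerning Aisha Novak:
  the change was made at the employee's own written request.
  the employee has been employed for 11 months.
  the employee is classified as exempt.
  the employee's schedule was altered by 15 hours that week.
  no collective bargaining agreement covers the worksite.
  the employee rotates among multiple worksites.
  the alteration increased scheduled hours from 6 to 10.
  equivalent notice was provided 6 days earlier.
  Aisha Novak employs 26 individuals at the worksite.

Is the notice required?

(i) not employee-requested — fails.
(ii) no recent notice — fails.
(a) = F AND F = false.
(A) no CBA — satisfied.
(B) tenure ≥ 24 mo. — not met.
So (i) is satisfied (T OR F).
(A) ≥ 9 at site — met.
(B) hours reduced — not satisfied.
So (ii) is satisfied (T OR F).
(iii) schedule shift > 12h — met.
(b): T AND T AND T → true.
(1) = F OR T = true.
(2) not (fixed location) — met.
(3) not (non-exempt) — satisfied.
Overall = T AND T AND T = true.

Yes — required.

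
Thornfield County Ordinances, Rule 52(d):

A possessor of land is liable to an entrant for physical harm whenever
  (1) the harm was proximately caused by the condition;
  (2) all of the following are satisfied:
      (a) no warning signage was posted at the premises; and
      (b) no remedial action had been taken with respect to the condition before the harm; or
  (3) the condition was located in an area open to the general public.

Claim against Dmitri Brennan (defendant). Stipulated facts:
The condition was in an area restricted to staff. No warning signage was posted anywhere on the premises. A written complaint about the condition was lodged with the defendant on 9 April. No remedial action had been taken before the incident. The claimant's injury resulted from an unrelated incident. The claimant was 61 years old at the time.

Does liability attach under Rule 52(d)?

(1) proximate cause — not met.
(a) no signage posted — satisfied.
(b) no remedial action — satisfied.
(2) = T AND T = true.
(3) public area — not met.
Overall: F OR T OR F → true.

Yes — liable.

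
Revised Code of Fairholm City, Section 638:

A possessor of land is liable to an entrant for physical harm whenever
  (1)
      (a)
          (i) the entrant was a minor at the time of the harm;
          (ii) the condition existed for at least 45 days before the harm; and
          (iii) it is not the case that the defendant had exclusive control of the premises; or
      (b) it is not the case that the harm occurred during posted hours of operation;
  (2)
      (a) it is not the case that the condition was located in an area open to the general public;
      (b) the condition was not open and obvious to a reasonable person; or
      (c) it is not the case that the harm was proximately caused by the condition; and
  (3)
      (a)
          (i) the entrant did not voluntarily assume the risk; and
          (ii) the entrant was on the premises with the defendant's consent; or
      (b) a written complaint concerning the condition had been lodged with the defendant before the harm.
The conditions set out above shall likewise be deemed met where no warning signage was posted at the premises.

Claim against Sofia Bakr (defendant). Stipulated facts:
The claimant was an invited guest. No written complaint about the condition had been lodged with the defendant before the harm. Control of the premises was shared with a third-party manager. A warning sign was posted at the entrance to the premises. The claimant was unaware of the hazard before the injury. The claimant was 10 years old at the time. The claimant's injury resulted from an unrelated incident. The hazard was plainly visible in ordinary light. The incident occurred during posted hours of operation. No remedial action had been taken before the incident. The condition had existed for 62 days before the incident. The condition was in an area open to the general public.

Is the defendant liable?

Yes — liable.

(i) entrant a minor — holds.
(ii) condition ≥45 days old — met.
(iii) not (exclusive control) — satisfied.
So (a) is satisfied (T AND T AND T).
(b) not (during posted hours) — fails.
(1): T OR F → true.
(a) not (public area) — not met.
(b) not open/obvious — not satisfied.
(c) not (proximate cause) — holds.
(2): F OR F OR T → true.
(i) no assumed risk — satisfied.
(ii) consent to enter — met.
(a): T AND T → true.
(b) complaint lodged — not satisfied.
(3): T OR F → true.
Overall = T AND T AND T = true.
Exception (no signage posted) — not satisfied.
Result: main true OR exception false → true.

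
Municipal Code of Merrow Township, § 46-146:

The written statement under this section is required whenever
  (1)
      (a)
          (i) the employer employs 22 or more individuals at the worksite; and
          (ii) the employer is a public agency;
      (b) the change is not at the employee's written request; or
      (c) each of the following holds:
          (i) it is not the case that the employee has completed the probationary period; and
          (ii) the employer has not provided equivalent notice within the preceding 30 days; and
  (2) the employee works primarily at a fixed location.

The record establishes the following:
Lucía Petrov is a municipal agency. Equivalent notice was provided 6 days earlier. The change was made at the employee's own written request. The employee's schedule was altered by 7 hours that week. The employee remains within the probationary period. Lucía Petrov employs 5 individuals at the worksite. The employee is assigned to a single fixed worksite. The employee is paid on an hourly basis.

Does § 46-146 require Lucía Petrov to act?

(i) ≥ 22 at site — not met.
(ii) public agency — holds.
So (a) is not satisfied (F AND T).
(b) not employee-requested — not met.
(i) not (past probation) — holds.
(ii) no recent notice — fails.
So (c) is not satisfied (T AND F).
(1): F OR F OR F → false.
(2) fixed location — holds.
Overall = F AND T = false.

No — not required.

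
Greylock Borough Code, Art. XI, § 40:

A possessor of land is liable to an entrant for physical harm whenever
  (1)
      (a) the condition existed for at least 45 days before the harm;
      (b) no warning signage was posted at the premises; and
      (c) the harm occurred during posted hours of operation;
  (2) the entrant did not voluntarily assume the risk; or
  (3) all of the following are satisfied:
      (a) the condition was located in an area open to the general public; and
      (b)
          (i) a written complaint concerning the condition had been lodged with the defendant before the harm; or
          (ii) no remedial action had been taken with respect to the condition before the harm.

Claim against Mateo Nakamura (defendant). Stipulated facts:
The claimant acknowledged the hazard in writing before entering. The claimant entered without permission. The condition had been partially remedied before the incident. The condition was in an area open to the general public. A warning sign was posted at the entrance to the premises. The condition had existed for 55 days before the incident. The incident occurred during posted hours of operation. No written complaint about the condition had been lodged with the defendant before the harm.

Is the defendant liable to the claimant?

No — not liable.

(a) condition ≥45 days old — met.
(b) no signage posted — fails.
(c) during posted hours — satisfied.
So (1) is not satisfied (T AND F AND T).
(2) no assumed risk — fails.
(a) public area — met.
(i) complaint lodged — not met.
(ii) no remedial action — fails.
(b) = F OR F = false.
So (3) is not satisfied (T AND F).
Overall = F OR F OR F = false.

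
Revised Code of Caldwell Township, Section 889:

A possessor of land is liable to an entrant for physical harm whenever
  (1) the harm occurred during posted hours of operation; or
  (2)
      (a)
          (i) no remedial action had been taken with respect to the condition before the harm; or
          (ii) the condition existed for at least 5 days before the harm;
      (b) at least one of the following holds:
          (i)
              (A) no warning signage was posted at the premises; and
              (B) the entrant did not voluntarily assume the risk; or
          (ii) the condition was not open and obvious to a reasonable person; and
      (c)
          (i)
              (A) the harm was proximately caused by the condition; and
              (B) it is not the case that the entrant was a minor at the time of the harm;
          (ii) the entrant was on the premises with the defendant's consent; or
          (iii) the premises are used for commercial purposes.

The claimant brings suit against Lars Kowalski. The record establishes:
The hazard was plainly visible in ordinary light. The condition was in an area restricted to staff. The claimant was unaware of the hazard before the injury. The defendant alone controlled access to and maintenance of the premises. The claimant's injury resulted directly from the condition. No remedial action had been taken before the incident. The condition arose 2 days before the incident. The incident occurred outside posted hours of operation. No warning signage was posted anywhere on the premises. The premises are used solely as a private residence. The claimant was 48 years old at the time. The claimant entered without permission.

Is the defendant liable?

(1) during posted hours — not satisfied.
(i) no remedial action — met.
(ii) condition ≥5 days old — fails.
(a) = T OR F = true.
(A) no signage posted — holds.
(B) no assumed risk — holds.
(i) = T AND T = true.
(ii) not open/obvious — not met.
(b): T OR F → true.
(A) proximate cause — satisfied.
(B) not (entrant a minor) — satisfied.
(i): T AND T → true.
(ii) consent to enter — not satisfied.
(iii) commercial use — not met.
(c) = T OR F OR F = true.
(2) = T AND T AND T = true.
Overall: F OR T → true.

Yes — liable.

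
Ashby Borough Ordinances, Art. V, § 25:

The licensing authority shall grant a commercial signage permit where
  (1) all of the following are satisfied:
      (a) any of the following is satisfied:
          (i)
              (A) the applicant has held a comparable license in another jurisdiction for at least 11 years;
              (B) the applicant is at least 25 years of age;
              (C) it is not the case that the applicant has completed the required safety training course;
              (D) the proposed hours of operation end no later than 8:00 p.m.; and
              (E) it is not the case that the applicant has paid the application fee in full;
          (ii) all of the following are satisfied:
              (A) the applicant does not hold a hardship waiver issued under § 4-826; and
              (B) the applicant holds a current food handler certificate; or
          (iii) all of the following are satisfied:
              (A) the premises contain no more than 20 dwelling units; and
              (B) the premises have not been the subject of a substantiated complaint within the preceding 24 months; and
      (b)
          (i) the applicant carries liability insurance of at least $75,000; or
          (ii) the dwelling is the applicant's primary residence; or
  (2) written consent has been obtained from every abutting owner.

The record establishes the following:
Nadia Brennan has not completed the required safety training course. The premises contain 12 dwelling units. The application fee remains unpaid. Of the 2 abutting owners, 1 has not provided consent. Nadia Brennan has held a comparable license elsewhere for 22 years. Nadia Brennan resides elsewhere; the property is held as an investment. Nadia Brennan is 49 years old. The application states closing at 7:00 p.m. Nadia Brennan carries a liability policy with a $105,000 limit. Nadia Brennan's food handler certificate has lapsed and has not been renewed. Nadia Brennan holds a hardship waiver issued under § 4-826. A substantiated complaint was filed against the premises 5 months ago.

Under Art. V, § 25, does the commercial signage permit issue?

(A) prior license ≥ 11 yr — met.
(B) age ≥ 25 — holds.
(C) not (safety training) — holds.
(D) closes by 8 p.m. — satisfied.
(E) not (fee paid) — satisfied.
So (i) is satisfied (T AND T AND T AND T AND T).
(A) not (hardship waiver) — fails.
(B) food handler cert. — not satisfied.
(ii) = F AND F = false.
(A) ≤ 20 units — holds.
(B) no complaint in 24 mo. — not satisfied.
(iii) = T AND F = false.
(a) = T OR F OR F = true.
(i) insurance ≥ $75,000 — satisfied.
(ii) primary residence — not satisfied.
(b): T OR F → true.
(1) = T AND T = true.
(2) all abutters consent — not met.
Overall = T OR F = true.

Yes — granted.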